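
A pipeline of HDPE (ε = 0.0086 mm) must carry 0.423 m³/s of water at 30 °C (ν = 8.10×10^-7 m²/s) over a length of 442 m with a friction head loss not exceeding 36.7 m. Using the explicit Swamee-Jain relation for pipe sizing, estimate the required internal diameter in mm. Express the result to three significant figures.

Swamee-Jain (Type III): D = 0.66·[ε^1.25·(LQ²/(gh_f))^4.75 + ν·Q^9.4·(L/(gh_f))^5.2]^0.04
LQ²/(gh_f) = 0.2197; L/(gh_f) = 1.228
Term 1 = ε^1.25·(…)^4.75 = 3.48×10^-10; Term 2 = ν·Q^9.4·(…)^5.2 = 7.23×10^-10
D = 0.66·(3.48×10^-10 + 7.23×10^-10)^0.04 = 0.2889 m = 289 mm
Check: V = 6.45 m/s, Re = 2.30×10^6, f = 0.01120, h_f = 36.4 m ≈ 36.7 m ✓

D ≈ 289 mm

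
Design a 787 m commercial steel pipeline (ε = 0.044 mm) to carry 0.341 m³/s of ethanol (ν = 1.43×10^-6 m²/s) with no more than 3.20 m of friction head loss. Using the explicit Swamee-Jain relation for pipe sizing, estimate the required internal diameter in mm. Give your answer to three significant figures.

Swamee-Jain (Type III): D = 0.66·[ε^1.25·(LQ²/(gh_f))^4.75 + ν·Q^9.4·(L/(gh_f))^5.2]^0.04
LQ²/(gh_f) = 2.915; L/(gh_f) = 25.07
Term 1 = ε^1.25·(…)^4.75 = 5.77×10^-4; Term 2 = ν·Q^9.4·(…)^5.2 = 0.00109
D = 0.66·(5.77×10^-4 + 0.00109)^0.04 = 0.5110 m = 511 mm
Check: V = 1.66 m/s, Re = 5.94×10^5, f = 0.01402, h_f = 3.04 m ≈ 3.20 m ✓

D ≈ 511 mm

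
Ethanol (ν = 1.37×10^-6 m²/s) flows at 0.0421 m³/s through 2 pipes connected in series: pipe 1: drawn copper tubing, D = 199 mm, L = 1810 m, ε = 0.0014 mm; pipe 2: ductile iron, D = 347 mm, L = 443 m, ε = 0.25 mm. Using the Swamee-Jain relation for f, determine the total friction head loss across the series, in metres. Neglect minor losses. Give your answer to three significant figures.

Pipe 1: V = 1.354 m/s, Re = 1.97×10^5, ε/D = 7.04×10^-6, f = 0.01565, h_1 = f(L/D)V²/2g = 13.29 m
Pipe 2: V = 0.4452 m/s, Re = 1.13×10^5, ε/D = 7.20×10^-4, f = 0.02105, h_2 = f(L/D)V²/2g = 0.2714 m
Series → Q common, losses add: H = Σh = 13.56 m

H ≈ 13.6 m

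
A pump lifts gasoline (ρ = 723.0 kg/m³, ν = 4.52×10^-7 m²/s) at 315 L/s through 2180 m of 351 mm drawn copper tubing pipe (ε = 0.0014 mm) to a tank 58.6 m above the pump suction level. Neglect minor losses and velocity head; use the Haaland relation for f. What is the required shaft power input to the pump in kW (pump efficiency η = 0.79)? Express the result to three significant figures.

P_shaft ≈ 262 kW

V = 4Q/(πD²) = 3.255 m/s; Re = 2.53×10^6; ε/D = 3.99×10^-6; f = 0.01010
h_f = f(L/D)V²/2g = 33.89 m
Total head H = z + h_f = 58.6 + 33.89 = 92.49 m
P_hyd = ρgQH = 723.0·9.81·0.315·92.49 = 206.6 kW
P_shaft = P_hyd/η = 206.6/0.79 = 261.6 kW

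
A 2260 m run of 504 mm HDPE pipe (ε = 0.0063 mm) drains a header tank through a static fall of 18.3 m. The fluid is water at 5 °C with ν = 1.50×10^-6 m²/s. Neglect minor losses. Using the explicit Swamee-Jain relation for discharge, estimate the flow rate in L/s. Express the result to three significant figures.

Q ≈ 511 L/s

Swamee-Jain (Type II): Q = -0.965·√(gD⁵h_f/L)·ln[ε/(3.7D) + √(3.17ν²L/(gD³h_f))]
√(gD⁵h_f/L) = √(9.81·0.504⁵·18.3/2260) = 0.05083
ε/(3.7D) = 3.38×10^-6; √(3.17ν²L/(gD³h_f)) = 2.65×10^-5
Q = -0.965·0.05083·ln(2.986×10^-5) = 0.5110 m³/s
Check: V = 2.56 m/s, Re = 8.61×10^5, f = 0.01218, h_f = 18.3 m ≈ 18.3 m ✓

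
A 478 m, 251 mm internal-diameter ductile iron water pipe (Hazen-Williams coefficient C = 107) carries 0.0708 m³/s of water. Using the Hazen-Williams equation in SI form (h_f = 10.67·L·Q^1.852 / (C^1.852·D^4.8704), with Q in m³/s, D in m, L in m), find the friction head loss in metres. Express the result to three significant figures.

h_f = 10.67·478·0.0708^1.852 / (107^1.852·0.251^4.8704) = 5.537 m

h_f ≈ 5.54 m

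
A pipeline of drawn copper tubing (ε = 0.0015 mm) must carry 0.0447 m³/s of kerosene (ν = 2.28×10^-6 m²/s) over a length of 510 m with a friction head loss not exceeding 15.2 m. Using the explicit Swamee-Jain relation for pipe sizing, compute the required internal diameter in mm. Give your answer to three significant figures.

D ≈ 158 mm

Swamee-Jain (Type III): D = 0.66·[ε^1.25·(LQ²/(gh_f))^4.75 + ν·Q^9.4·(L/(gh_f))^5.2]^0.04
LQ²/(gh_f) = 0.006834; L/(gh_f) = 3.420
Term 1 = ε^1.25·(…)^4.75 = 2.72×10^-18; Term 2 = ν·Q^9.4·(…)^5.2 = 2.80×10^-16
D = 0.66·(2.72×10^-18 + 2.80×10^-16)^0.04 = 0.1576 m = 158 mm
Check: V = 2.29 m/s, Re = 1.58×10^5, f = 0.01634, h_f = 14.1 m ≈ 15.2 m ✓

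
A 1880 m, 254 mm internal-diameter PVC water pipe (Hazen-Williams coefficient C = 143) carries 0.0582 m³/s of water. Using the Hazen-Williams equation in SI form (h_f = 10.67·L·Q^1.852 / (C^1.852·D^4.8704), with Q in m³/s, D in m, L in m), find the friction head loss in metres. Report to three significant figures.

h_f ≈ 8.36 m

h_f = 10.67·1880·0.0582^1.852 / (143^1.852·0.254^4.8704) = 8.356 m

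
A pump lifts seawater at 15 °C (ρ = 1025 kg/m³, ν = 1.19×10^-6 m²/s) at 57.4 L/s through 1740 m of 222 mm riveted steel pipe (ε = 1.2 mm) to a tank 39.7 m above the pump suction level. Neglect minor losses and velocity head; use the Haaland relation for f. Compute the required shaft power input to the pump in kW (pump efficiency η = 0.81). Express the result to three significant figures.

P_shaft ≈ 48.0 kW

V = 4Q/(πD²) = 1.483 m/s; Re = 2.77×10^5; ε/D = 0.00541; f = 0.03146
h_f = f(L/D)V²/2g = 27.63 m
Total head H = z + h_f = 39.7 + 27.63 = 67.33 m
P_hyd = ρgQH = 1025·9.81·0.0574·67.33 = 38.86 kW
P_shaft = P_hyd/η = 38.86/0.81 = 47.98 kW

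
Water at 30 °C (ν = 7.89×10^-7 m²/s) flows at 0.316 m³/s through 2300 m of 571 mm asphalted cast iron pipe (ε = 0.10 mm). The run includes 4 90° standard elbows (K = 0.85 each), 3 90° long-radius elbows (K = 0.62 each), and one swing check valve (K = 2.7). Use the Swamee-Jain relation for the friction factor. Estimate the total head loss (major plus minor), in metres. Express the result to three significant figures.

V = 4Q/(πD²) = 1.234 m/s; V²/2g = 0.07762 m
Re = 8.93×10^5, ε/D = 1.75×10^-4 → f = 0.01459 (Swamee-Jain)
Major: h_f = f(L/D)·V²/2g = 0.01459·4028·0.07762 = 4.563 m
Minor: ΣK = 7.96; h_m = ΣK·V²/2g = 0.6178 m
Total H_L = 4.563 + 0.6178 = 5.180 m

H_L ≈ 5.18 m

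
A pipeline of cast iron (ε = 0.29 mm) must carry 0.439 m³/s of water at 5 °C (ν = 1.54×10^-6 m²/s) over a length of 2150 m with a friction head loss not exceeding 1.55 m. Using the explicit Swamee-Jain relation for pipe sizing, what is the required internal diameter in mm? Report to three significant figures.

D ≈ 834 mm

Swamee-Jain (Type III): D = 0.66·[ε^1.25·(LQ²/(gh_f))^4.75 + ν·Q^9.4·(L/(gh_f))^5.2]^0.04
LQ²/(gh_f) = 27.25; L/(gh_f) = 141.4
Term 1 = ε^1.25·(…)^4.75 = 249; Term 2 = ν·Q^9.4·(…)^5.2 = 102
D = 0.66·(249 + 102)^0.04 = 0.8344 m = 834 mm
Check: V = 0.803 m/s, Re = 4.35×10^5, f = 0.01689, h_f = 1.43 m ≈ 1.55 m ✓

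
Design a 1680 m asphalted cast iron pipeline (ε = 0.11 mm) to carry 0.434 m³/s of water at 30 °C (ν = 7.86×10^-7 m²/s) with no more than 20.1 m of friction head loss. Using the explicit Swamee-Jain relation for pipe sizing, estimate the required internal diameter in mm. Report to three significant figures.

Swamee-Jain (Type III): D = 0.66·[ε^1.25·(LQ²/(gh_f))^4.75 + ν·Q^9.4·(L/(gh_f))^5.2]^0.04
LQ²/(gh_f) = 1.605; L/(gh_f) = 8.520
Term 1 = ε^1.25·(…)^4.75 = 1.07×10^-4; Term 2 = ν·Q^9.4·(…)^5.2 = 2.12×10^-5
D = 0.66·(1.07×10^-4 + 2.12×10^-5)^0.04 = 0.4611 m = 461 mm
Check: V = 2.60 m/s, Re = 1.52×10^6, f = 0.01490, h_f = 18.7 m ≈ 20.1 m ✓

D ≈ 461 mm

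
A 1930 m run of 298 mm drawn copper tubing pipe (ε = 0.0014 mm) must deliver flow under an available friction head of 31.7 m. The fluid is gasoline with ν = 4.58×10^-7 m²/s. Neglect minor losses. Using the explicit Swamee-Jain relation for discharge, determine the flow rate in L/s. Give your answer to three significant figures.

Q ≈ 210 L/s

Swamee-Jain (Type II): Q = -0.965·√(gD⁵h_f/L)·ln[ε/(3.7D) + √(3.17ν²L/(gD³h_f))]
√(gD⁵h_f/L) = √(9.81·0.298⁵·31.7/1930) = 0.01946
ε/(3.7D) = 1.27×10^-6; √(3.17ν²L/(gD³h_f)) = 1.25×10^-5
Q = -0.965·0.01946·ln(1.376×10^-5) = 0.2102 m³/s
Check: V = 3.01 m/s, Re = 1.96×10^6, f = 0.01057, h_f = 31.7 m ≈ 31.7 m ✓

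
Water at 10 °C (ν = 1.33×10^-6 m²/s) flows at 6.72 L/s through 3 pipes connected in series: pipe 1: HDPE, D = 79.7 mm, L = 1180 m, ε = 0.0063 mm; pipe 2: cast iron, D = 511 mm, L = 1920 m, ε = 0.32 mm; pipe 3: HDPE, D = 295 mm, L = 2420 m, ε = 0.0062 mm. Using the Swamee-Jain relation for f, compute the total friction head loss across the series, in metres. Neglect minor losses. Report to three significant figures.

Pipe 1: V = 1.347 m/s, Re = 8.07×10^4, ε/D = 7.90×10^-5, f = 0.01911, h_1 = f(L/D)V²/2g = 26.16 m
Pipe 2: V = 0.03277 m/s, Re = 1.26×10^4, ε/D = 6.26×10^-4, f = 0.03030, h_2 = f(L/D)V²/2g = 0.006230 m
Pipe 3: V = 0.09832 m/s, Re = 2.18×10^4, ε/D = 2.10×10^-5, f = 0.02532, h_3 = f(L/D)V²/2g = 0.1023 m
Series → Q common, losses add: H = Σh = 26.27 m

H ≈ 26.3 m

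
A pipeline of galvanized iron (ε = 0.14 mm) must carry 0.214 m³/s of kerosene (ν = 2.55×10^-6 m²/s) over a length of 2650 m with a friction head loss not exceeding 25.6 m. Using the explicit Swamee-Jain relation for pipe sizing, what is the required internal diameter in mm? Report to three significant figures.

Swamee-Jain (Type III): D = 0.66·[ε^1.25·(LQ²/(gh_f))^4.75 + ν·Q^9.4·(L/(gh_f))^5.2]^0.04
LQ²/(gh_f) = 0.4832; L/(gh_f) = 10.55
Term 1 = ε^1.25·(…)^4.75 = 4.81×10^-7; Term 2 = ν·Q^9.4·(…)^5.2 = 2.72×10^-7
D = 0.66·(4.81×10^-7 + 2.72×10^-7)^0.04 = 0.3755 m = 376 mm
Check: V = 1.93 m/s, Re = 2.85×10^5, f = 0.01763, h_f = 23.7 m ≈ 25.6 m ✓

D ≈ 376 mm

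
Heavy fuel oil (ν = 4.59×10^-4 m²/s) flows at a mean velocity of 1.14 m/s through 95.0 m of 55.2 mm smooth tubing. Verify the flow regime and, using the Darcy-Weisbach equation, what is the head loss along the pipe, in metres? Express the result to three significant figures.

Re = VD/ν = 1.14·0.05520/4.59×10^-4 = 137 → laminar (Re < 2300)
f = 64/Re = 0.4668
h_f = f(L/D)V²/(2g) = 0.4668·(95.0/0.05520)·1.14²/(2·9.81) = 53.22 m

h_f ≈ 53.2 m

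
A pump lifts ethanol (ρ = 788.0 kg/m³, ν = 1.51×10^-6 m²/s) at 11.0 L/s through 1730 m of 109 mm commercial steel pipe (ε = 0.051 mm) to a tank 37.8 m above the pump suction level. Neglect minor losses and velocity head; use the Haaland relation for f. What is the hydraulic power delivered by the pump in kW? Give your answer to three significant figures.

V = 4Q/(πD²) = 1.179 m/s; Re = 8.51×10^4; ε/D = 4.68×10^-4; f = 0.02037
h_f = f(L/D)V²/2g = 22.90 m
Total head H = z + h_f = 37.8 + 22.90 = 60.70 m
P_hyd = ρgQH = 788.0·9.81·0.0110·60.70 = 5.162 kW

P_hyd ≈ 5.16 kW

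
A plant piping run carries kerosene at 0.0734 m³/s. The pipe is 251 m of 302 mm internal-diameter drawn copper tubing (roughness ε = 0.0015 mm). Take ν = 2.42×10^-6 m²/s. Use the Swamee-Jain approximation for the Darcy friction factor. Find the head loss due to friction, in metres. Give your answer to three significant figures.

h_f ≈ 0.757 m

V = 4Q/(πD²) = 4·0.0734/(π·0.302²) = 1.025 m/s
Re = VD/ν = 1.025·0.302/2.42×10^-6 = 1.28×10^5 → turbulent
ε/D = 0.0015/302 = 4.97×10^-6
Swamee-Jain: f = 0.01701
h_f = f(L/D)V²/(2g) = 0.01701·(251/0.302)·1.025²/(2·9.81) = 0.7568 m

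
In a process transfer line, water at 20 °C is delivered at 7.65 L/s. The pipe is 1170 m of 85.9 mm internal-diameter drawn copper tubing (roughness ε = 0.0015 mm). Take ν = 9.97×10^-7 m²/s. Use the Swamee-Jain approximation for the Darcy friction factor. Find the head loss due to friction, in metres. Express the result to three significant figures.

h_f ≈ 21.2 m

V = 4Q/(πD²) = 4·0.00765/(π·0.0859²) = 1.320 m/s
Re = VD/ν = 1.320·0.0859/9.97×10^-7 = 1.14×10^5 → turbulent
ε/D = 0.0015/85.9 = 1.75×10^-5
Swamee-Jain: f = 0.01751
h_f = f(L/D)V²/(2g) = 0.01751·(1170/0.0859)·1.320²/(2·9.81) = 21.18 m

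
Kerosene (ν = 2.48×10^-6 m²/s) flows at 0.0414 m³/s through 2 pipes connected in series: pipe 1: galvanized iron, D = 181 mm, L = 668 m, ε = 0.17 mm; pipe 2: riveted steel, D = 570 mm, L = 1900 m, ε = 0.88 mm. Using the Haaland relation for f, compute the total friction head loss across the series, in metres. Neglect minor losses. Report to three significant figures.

H ≈ 10.6 m

Pipe 1: V = 1.609 m/s, Re = 1.17×10^5, ε/D = 9.39×10^-4, f = 0.02145, h_1 = f(L/D)V²/2g = 10.44 m
Pipe 2: V = 0.1622 m/s, Re = 3.73×10^4, ε/D = 0.00154, f = 0.02607, h_2 = f(L/D)V²/2g = 0.1166 m
Series → Q common, losses add: H = Σh = 10.56 m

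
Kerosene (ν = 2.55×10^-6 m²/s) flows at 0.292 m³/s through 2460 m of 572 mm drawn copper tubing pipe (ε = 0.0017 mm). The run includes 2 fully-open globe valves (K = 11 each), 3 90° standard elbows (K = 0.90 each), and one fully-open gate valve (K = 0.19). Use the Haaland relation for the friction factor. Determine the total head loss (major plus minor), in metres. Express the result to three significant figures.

H_L ≈ 5.83 m

V = 4Q/(πD²) = 1.136 m/s; V²/2g = 0.06581 m
Re = 2.55×10^5, ε/D = 2.97×10^-6 → f = 0.01481 (Haaland)
Major: h_f = f(L/D)·V²/2g = 0.01481·4301·0.06581 = 4.192 m
Minor: ΣK = 24.9; h_m = ΣK·V²/2g = 1.638 m
Total H_L = 4.192 + 1.638 = 5.830 m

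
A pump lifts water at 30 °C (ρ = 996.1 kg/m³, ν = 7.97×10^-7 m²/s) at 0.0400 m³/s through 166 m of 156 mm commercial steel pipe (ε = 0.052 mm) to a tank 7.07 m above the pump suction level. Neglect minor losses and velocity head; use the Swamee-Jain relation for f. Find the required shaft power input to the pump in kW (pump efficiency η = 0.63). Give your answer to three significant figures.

V = 4Q/(πD²) = 2.093 m/s; Re = 4.10×10^5; ε/D = 3.33×10^-4; f = 0.01686
h_f = f(L/D)V²/2g = 4.005 m
Total head H = z + h_f = 7.07 + 4.005 = 11.08 m
P_hyd = ρgQH = 996.1·9.81·0.0400·11.08 = 4.329 kW
P_shaft = P_hyd/η = 4.329/0.63 = 6.871 kW

P_shaft ≈ 6.87 kW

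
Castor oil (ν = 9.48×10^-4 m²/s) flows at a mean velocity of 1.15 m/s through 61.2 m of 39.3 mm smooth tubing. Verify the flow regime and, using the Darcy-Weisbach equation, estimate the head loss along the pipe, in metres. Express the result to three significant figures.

h_f ≈ 141 m

Re = VD/ν = 1.15·0.03930/9.48×10^-4 = 47.7 → laminar (Re < 2300)
f = 64/Re = 1.342
h_f = f(L/D)V²/(2g) = 1.342·(61.2/0.03930)·1.15²/(2·9.81) = 140.9 m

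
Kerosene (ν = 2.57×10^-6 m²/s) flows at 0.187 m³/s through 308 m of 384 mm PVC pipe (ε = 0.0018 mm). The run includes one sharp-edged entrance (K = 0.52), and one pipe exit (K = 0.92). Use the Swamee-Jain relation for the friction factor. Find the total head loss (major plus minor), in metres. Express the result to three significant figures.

V = 4Q/(πD²) = 1.615 m/s; V²/2g = 0.1329 m
Re = 2.41×10^5, ε/D = 4.69×10^-6 → f = 0.01503 (Swamee-Jain)
Major: h_f = f(L/D)·V²/2g = 0.01503·802.1·0.1329 = 1.602 m
Minor: ΣK = 1.44; h_m = ΣK·V²/2g = 0.1914 m
Total H_L = 1.602 + 0.1914 = 1.793 m

H_L ≈ 1.79 m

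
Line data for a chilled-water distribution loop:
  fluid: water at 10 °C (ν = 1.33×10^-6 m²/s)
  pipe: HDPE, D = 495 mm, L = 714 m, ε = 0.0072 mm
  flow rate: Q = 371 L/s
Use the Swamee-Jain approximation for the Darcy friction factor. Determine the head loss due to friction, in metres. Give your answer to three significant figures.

V = 4Q/(πD²) = 4·0.371/(π·0.495²) = 1.928 m/s
Re = VD/ν = 1.928·0.495/1.33×10^-6 = 7.18×10^5 → turbulent
ε/D = 0.0072/495 = 1.45×10^-5
Swamee-Jain: f = 0.01257
h_f = f(L/D)V²/(2g) = 0.01257·(714/0.495)·1.928²/(2·9.81) = 3.435 m

h_f ≈ 3.44 m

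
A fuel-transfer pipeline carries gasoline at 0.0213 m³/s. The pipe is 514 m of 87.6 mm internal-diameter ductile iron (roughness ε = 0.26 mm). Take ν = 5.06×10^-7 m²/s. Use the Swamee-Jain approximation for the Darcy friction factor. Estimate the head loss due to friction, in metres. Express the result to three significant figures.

V = 4Q/(πD²) = 4·0.0213/(π·0.0876²) = 3.534 m/s
Re = VD/ν = 3.534·0.0876/5.06×10^-7 = 6.12×10^5 → turbulent
ε/D = 0.26/87.6 = 0.00297
Swamee-Jain: f = 0.02641
h_f = f(L/D)V²/(2g) = 0.02641·(514/0.0876)·3.534²/(2·9.81) = 98.64 m

h_f ≈ 98.6 m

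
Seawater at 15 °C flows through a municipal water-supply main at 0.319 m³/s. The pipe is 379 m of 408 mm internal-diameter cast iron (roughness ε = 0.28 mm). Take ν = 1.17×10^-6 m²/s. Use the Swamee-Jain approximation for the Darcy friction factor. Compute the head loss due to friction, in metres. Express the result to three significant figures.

h_f ≈ 5.22 m

V = 4Q/(πD²) = 4·0.319/(π·0.408²) = 2.440 m/s
Re = VD/ν = 2.440·0.408/1.17×10^-6 = 8.51×10^5 → turbulent
ε/D = 0.28/408 = 6.86×10^-4
Swamee-Jain: f = 0.01852
h_f = f(L/D)V²/(2g) = 0.01852·(379/0.408)·2.440²/(2·9.81) = 5.221 m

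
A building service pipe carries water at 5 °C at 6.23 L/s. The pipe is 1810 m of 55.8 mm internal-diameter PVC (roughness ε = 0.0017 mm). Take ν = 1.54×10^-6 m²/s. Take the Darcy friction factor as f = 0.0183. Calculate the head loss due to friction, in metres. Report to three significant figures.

h_f ≈ 196 m

V = 4Q/(πD²) = 4·0.00623/(π·0.0558²) = 2.548 m/s
h_f = f(L/D)V²/(2g) = 0.01830·(1810/0.0558)·2.548²/(2·9.81) = 196.4 m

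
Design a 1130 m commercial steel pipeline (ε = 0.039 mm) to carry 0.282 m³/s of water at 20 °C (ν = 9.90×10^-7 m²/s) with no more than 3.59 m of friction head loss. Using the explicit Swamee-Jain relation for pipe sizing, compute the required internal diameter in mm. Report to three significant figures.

Swamee-Jain (Type III): D = 0.66·[ε^1.25·(LQ²/(gh_f))^4.75 + ν·Q^9.4·(L/(gh_f))^5.2]^0.04
LQ²/(gh_f) = 2.552; L/(gh_f) = 32.09
Term 1 = ε^1.25·(…)^4.75 = 2.64×10^-4; Term 2 = ν·Q^9.4·(…)^5.2 = 4.58×10^-4
D = 0.66·(2.64×10^-4 + 4.58×10^-4)^0.04 = 0.4942 m = 494 mm
Check: V = 1.47 m/s, Re = 7.34×10^5, f = 0.01360, h_f = 3.43 m ≈ 3.59 m ✓

D ≈ 494 mm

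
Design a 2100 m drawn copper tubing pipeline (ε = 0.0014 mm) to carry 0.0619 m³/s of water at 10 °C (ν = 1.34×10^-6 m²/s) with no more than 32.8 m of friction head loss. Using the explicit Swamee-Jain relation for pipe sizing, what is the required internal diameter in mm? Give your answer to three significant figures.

Swamee-Jain (Type III): D = 0.66·[ε^1.25·(LQ²/(gh_f))^4.75 + ν·Q^9.4·(L/(gh_f))^5.2]^0.04
LQ²/(gh_f) = 0.02501; L/(gh_f) = 6.526
Term 1 = ε^1.25·(…)^4.75 = 1.18×10^-15; Term 2 = ν·Q^9.4·(…)^5.2 = 1.01×10^-13
D = 0.66·(1.18×10^-15 + 1.01×10^-13)^0.04 = 0.1995 m = 200 mm
Check: V = 1.98 m/s, Re = 2.95×10^5, f = 0.01450, h_f = 30.5 m ≈ 32.8 m ✓

D ≈ 200 mm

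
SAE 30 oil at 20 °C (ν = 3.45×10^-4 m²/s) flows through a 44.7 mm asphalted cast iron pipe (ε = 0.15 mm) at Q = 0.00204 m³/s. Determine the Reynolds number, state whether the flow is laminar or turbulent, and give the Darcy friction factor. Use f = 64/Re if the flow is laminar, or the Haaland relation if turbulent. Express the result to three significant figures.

V = 4Q/(πD²) = 1.300 m/s
Re = VD/ν = 1.300·0.0447/3.45×10^-4 = 168
Re < 2300 → laminar → f = 64/Re = 0.3800

Re ≈ 168; laminar; f = 64/Re ≈ 0.380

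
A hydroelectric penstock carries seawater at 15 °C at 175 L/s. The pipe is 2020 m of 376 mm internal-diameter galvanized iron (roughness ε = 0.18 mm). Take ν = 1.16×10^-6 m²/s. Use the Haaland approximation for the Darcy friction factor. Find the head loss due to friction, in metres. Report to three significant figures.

V = 4Q/(πD²) = 4·0.175/(π·0.376²) = 1.576 m/s
Re = VD/ν = 1.576·0.376/1.16×10^-6 = 5.11×10^5 → turbulent
ε/D = 0.18/376 = 4.79×10^-4
Haaland: f = 0.01742
h_f = f(L/D)V²/(2g) = 0.01742·(2020/0.376)·1.576²/(2·9.81) = 11.85 m

h_f ≈ 11.9 m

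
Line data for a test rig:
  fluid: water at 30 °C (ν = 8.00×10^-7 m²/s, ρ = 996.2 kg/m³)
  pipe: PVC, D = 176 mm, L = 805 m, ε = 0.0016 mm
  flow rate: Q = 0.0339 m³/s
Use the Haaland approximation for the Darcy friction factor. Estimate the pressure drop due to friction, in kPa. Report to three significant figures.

Δp ≈ 63.5 kPa

V = 4Q/(πD²) = 4·0.0339/(π·0.176²) = 1.393 m/s
Re = VD/ν = 1.393·0.176/8.00×10^-7 = 3.07×10^5 → turbulent
ε/D = 0.0016/176 = 9.09×10^-6
Haaland: f = 0.01436
h_f = f(L/D)V²/(2g) = 0.01436·(805/0.176)·1.393²/(2·9.81) = 6.499 m
Δp = ρg·h_f = 996.2·9.81·6.499 = 63.51 kPa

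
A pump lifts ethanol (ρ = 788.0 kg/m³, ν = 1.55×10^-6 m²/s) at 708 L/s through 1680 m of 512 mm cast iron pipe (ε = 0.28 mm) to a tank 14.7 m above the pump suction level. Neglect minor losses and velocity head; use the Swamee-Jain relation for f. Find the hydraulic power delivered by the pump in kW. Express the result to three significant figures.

V = 4Q/(πD²) = 3.439 m/s; Re = 1.14×10^6; ε/D = 5.47×10^-4; f = 0.01755
h_f = f(L/D)V²/2g = 34.71 m
Total head H = z + h_f = 14.7 + 34.71 = 49.41 m
P_hyd = ρgQH = 788.0·9.81·0.708·49.41 = 270.4 kW

P_hyd ≈ 270 kW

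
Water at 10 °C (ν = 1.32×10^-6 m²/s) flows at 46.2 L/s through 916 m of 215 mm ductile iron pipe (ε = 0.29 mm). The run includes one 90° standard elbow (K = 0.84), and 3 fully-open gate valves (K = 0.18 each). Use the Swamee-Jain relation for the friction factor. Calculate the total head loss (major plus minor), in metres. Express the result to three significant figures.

V = 4Q/(πD²) = 1.273 m/s; V²/2g = 0.08254 m
Re = 2.07×10^5, ε/D = 0.00135 → f = 0.02243 (Swamee-Jain)
Major: h_f = f(L/D)·V²/2g = 0.02243·4260·0.08254 = 7.888 m
Minor: ΣK = 1.38; h_m = ΣK·V²/2g = 0.1139 m
Total H_L = 7.888 + 0.1139 = 8.002 m

H_L ≈ 8.00 m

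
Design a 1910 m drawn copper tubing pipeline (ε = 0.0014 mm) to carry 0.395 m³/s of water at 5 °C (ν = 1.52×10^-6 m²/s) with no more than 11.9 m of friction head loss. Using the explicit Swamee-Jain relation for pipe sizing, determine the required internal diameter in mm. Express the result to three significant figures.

D ≈ 487 mm

Swamee-Jain (Type III): D = 0.66·[ε^1.25·(LQ²/(gh_f))^4.75 + ν·Q^9.4·(L/(gh_f))^5.2]^0.04
LQ²/(gh_f) = 2.553; L/(gh_f) = 16.36
Term 1 = ε^1.25·(…)^4.75 = 4.13×10^-6; Term 2 = ν·Q^9.4·(…)^5.2 = 5.03×10^-4
D = 0.66·(4.13×10^-6 + 5.03×10^-4)^0.04 = 0.4873 m = 487 mm
Check: V = 2.12 m/s, Re = 6.79×10^5, f = 0.01246, h_f = 11.2 m ≈ 11.9 m ✓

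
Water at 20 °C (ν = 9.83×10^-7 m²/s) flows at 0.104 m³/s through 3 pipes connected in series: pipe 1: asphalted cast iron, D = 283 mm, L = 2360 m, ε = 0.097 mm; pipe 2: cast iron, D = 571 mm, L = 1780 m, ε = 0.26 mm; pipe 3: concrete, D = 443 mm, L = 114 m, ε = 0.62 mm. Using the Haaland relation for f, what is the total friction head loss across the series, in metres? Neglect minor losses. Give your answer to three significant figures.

H ≈ 19.8 m

Pipe 1: V = 1.653 m/s, Re = 4.76×10^5, ε/D = 3.43×10^-4, f = 0.01654, h_1 = f(L/D)V²/2g = 19.21 m
Pipe 2: V = 0.4061 m/s, Re = 2.36×10^5, ε/D = 4.55×10^-4, f = 0.01814, h_2 = f(L/D)V²/2g = 0.4753 m
Pipe 3: V = 0.6747 m/s, Re = 3.04×10^5, ε/D = 0.00140, f = 0.02206, h_3 = f(L/D)V²/2g = 0.1317 m
Series → Q common, losses add: H = Σh = 19.82 m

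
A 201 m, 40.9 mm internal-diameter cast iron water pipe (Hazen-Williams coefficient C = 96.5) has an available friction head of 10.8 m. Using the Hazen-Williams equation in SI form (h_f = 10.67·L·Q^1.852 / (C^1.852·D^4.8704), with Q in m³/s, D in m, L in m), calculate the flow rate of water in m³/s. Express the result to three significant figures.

Rearranging: Q = [h_f·C^1.852·D^4.8704 / (10.67·L)]^(1/1.852)
Q = [10.8·96.5^1.852·0.0409^4.8704 / (10.67·201)]^0.540 = 0.001238 m³/s

Q ≈ 0.00124 m³/s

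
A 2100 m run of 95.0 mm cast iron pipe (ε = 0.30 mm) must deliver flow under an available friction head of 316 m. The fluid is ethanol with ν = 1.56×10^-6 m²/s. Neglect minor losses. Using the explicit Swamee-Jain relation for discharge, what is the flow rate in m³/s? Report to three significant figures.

Q ≈ 0.0228 m³/s

Swamee-Jain (Type II): Q = -0.965·√(gD⁵h_f/L)·ln[ε/(3.7D) + √(3.17ν²L/(gD³h_f))]
√(gD⁵h_f/L) = √(9.81·0.0950⁵·316/2100) = 0.003380
ε/(3.7D) = 8.53×10^-4; √(3.17ν²L/(gD³h_f)) = 7.81×10^-5
Q = -0.965·0.003380·ln(9.316×10^-4) = 0.02276 m³/s
Check: V = 3.21 m/s, Re = 1.96×10^5, f = 0.02739, h_f = 318 m ≈ 316 m ✓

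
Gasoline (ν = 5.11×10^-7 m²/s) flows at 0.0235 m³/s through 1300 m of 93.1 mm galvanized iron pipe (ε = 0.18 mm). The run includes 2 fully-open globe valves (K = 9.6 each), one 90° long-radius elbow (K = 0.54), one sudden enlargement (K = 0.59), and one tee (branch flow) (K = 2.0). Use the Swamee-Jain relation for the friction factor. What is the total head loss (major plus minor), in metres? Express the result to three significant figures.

H_L ≈ 214 m

V = 4Q/(πD²) = 3.452 m/s; V²/2g = 0.6074 m
Re = 6.29×10^5, ε/D = 0.00193 → f = 0.02361 (Swamee-Jain)
Major: h_f = f(L/D)·V²/2g = 0.02361·13963·0.6074 = 200.2 m
Minor: ΣK = 22.3; h_m = ΣK·V²/2g = 13.56 m
Total H_L = 200.2 + 13.56 = 213.8 m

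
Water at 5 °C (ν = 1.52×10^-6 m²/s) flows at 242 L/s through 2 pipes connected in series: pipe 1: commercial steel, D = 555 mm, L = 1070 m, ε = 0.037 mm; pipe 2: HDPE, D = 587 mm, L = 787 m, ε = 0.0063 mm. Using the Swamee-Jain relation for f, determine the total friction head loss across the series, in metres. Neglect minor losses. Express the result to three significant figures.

Pipe 1: V = 1.000 m/s, Re = 3.65×10^5, ε/D = 6.67×10^-5, f = 0.01468, h_1 = f(L/D)V²/2g = 1.443 m
Pipe 2: V = 0.8942 m/s, Re = 3.45×10^5, ε/D = 1.07×10^-5, f = 0.01414, h_2 = f(L/D)V²/2g = 0.7726 m
Series → Q common, losses add: H = Σh = 2.216 m

H ≈ 2.22 m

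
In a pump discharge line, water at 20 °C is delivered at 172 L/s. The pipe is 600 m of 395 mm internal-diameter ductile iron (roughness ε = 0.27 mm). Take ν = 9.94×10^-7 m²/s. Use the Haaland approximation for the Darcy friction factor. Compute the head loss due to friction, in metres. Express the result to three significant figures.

h_f ≈ 2.83 m

V = 4Q/(πD²) = 4·0.172/(π·0.395²) = 1.404 m/s
Re = VD/ν = 1.404·0.395/9.94×10^-7 = 5.58×10^5 → turbulent
ε/D = 0.27/395 = 6.84×10^-4
Haaland: f = 0.01859
h_f = f(L/D)V²/(2g) = 0.01859·(600/0.395)·1.404²/(2·9.81) = 2.835 m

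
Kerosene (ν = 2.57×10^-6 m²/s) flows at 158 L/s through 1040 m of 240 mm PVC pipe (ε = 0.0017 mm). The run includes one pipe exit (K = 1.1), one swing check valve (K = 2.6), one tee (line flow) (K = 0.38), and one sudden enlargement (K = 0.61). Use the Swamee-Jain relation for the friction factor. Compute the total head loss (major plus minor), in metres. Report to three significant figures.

V = 4Q/(πD²) = 3.493 m/s; V²/2g = 0.6217 m
Re = 3.26×10^5, ε/D = 7.08×10^-6 → f = 0.01424 (Swamee-Jain)
Major: h_f = f(L/D)·V²/2g = 0.01424·4333·0.6217 = 38.36 m
Minor: ΣK = 4.69; h_m = ΣK·V²/2g = 2.916 m
Total H_L = 38.36 + 2.916 = 41.28 m

H_L ≈ 41.3 m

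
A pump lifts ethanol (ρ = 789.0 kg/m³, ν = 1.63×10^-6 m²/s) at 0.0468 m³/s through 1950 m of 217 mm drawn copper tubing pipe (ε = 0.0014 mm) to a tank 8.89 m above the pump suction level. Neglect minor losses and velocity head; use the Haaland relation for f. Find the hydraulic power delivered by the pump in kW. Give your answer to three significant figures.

P_hyd ≈ 7.49 kW

V = 4Q/(πD²) = 1.265 m/s; Re = 1.68×10^5; ε/D = 6.45×10^-6; f = 0.01606
h_f = f(L/D)V²/2g = 11.78 m
Total head H = z + h_f = 8.89 + 11.78 = 20.67 m
P_hyd = ρgQH = 789.0·9.81·0.0468·20.67 = 7.488 kW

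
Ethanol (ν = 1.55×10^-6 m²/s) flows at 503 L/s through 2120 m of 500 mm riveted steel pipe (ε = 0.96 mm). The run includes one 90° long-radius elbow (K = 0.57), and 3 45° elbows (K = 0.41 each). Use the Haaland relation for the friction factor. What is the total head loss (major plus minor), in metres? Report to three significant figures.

V = 4Q/(πD²) = 2.562 m/s; V²/2g = 0.3345 m
Re = 8.26×10^5, ε/D = 0.00192 → f = 0.02342 (Haaland)
Major: h_f = f(L/D)·V²/2g = 0.02342·4240·0.3345 = 33.21 m
Minor: ΣK = 1.80; h_m = ΣK·V²/2g = 0.6021 m
Total H_L = 33.21 + 0.6021 = 33.81 m

H_L ≈ 33.8 m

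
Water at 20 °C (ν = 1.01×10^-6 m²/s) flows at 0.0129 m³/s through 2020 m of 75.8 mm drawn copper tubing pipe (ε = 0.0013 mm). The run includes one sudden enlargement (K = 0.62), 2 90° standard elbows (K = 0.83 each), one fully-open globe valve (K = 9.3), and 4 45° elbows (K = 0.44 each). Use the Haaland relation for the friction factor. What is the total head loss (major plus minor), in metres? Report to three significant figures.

H_L ≈ 176 m

V = 4Q/(πD²) = 2.859 m/s; V²/2g = 0.4165 m
Re = 2.15×10^5, ε/D = 1.72×10^-5 → f = 0.01540 (Haaland)
Major: h_f = f(L/D)·V²/2g = 0.01540·26649·0.4165 = 170.9 m
Minor: ΣK = 13.3; h_m = ΣK·V²/2g = 5.556 m
Total H_L = 170.9 + 5.556 = 176.5 m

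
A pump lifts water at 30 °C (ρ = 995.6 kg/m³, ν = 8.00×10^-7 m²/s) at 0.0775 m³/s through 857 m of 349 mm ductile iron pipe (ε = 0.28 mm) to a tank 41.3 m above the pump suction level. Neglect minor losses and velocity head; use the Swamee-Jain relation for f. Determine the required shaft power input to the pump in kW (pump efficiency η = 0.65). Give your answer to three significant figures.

P_shaft ≈ 50.0 kW

V = 4Q/(πD²) = 0.8101 m/s; Re = 3.53×10^5; ε/D = 8.02×10^-4; f = 0.01972
h_f = f(L/D)V²/2g = 1.620 m
Total head H = z + h_f = 41.3 + 1.620 = 42.92 m
P_hyd = ρgQH = 995.6·9.81·0.0775·42.92 = 32.49 kW
P_shaft = P_hyd/η = 32.49/0.65 = 49.98 kW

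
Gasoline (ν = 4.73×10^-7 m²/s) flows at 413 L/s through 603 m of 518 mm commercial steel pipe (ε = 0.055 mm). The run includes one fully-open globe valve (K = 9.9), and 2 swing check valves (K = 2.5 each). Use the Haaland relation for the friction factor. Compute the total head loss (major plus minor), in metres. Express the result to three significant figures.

H_L ≈ 5.83 m

V = 4Q/(πD²) = 1.960 m/s; V²/2g = 0.1958 m
Re = 2.15×10^6, ε/D = 1.06×10^-4 → f = 0.01280 (Haaland)
Major: h_f = f(L/D)·V²/2g = 0.01280·1164·0.1958 = 2.917 m
Minor: ΣK = 14.9; h_m = ΣK·V²/2g = 2.917 m
Total H_L = 2.917 + 2.917 = 5.834 m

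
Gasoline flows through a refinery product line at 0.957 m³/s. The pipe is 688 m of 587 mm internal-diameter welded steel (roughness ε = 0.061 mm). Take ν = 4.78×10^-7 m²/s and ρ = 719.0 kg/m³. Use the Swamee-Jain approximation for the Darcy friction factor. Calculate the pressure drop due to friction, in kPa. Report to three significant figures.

V = 4Q/(πD²) = 4·0.957/(π·0.587²) = 3.536 m/s
Re = VD/ν = 3.536·0.587/4.78×10^-7 = 4.34×10^6 → turbulent
ε/D = 0.061/587 = 1.04×10^-4
Swamee-Jain: f = 0.01253
h_f = f(L/D)V²/(2g) = 0.01253·(688/0.587)·3.536²/(2·9.81) = 9.363 m
Δp = ρg·h_f = 719.0·9.81·9.363 = 66.04 kPa

Δp ≈ 66.0 kPa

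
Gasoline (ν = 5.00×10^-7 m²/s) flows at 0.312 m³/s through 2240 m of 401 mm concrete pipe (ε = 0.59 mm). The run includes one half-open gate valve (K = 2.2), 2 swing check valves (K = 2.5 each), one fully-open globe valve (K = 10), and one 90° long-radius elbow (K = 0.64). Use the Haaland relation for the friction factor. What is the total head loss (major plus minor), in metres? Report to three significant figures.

V = 4Q/(πD²) = 2.470 m/s; V²/2g = 0.3111 m
Re = 1.98×10^6, ε/D = 0.00147 → f = 0.02177 (Haaland)
Major: h_f = f(L/D)·V²/2g = 0.02177·5586·0.3111 = 37.82 m
Minor: ΣK = 17.8; h_m = ΣK·V²/2g = 5.549 m
Total H_L = 37.82 + 5.549 = 43.37 m

H_L ≈ 43.4 m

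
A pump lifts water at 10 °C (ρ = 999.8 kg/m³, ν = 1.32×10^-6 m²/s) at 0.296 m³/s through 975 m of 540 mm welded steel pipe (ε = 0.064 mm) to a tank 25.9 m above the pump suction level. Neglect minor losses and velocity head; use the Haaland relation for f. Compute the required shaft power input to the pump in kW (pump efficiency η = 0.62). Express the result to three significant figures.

V = 4Q/(πD²) = 1.292 m/s; Re = 5.29×10^5; ε/D = 1.19×10^-4; f = 0.01438
h_f = f(L/D)V²/2g = 2.211 m
Total head H = z + h_f = 25.9 + 2.211 = 28.11 m
P_hyd = ρgQH = 999.8·9.81·0.296·28.11 = 81.61 kW
P_shaft = P_hyd/η = 81.61/0.62 = 131.6 kW

P_shaft ≈ 132 kW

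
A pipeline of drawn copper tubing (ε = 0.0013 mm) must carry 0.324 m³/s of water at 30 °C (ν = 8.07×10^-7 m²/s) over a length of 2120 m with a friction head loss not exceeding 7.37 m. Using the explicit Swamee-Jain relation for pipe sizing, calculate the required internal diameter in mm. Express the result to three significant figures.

D ≈ 498 mm

Swamee-Jain (Type III): D = 0.66·[ε^1.25·(LQ²/(gh_f))^4.75 + ν·Q^9.4·(L/(gh_f))^5.2]^0.04
LQ²/(gh_f) = 3.078; L/(gh_f) = 29.32
Term 1 = ε^1.25·(…)^4.75 = 9.16×10^-6; Term 2 = ν·Q^9.4·(…)^5.2 = 8.62×10^-4
D = 0.66·(9.16×10^-6 + 8.62×10^-4)^0.04 = 0.4979 m = 498 mm
Check: V = 1.66 m/s, Re = 1.03×10^6, f = 0.01162, h_f = 6.98 m ≈ 7.37 m ✓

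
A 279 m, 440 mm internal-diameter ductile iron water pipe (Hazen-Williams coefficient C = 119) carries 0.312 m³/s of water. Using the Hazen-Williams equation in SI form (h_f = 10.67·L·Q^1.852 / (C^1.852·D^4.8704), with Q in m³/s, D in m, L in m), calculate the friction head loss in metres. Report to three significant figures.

h_f = 10.67·279·0.312^1.852 / (119^1.852·0.440^4.8704) = 2.689 m

h_f ≈ 2.69 m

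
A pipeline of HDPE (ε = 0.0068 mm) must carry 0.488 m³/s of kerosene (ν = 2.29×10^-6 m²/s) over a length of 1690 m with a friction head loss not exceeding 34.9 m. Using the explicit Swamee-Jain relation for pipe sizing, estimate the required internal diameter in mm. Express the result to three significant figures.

D ≈ 419 mm

Swamee-Jain (Type III): D = 0.66·[ε^1.25·(LQ²/(gh_f))^4.75 + ν·Q^9.4·(L/(gh_f))^5.2]^0.04
LQ²/(gh_f) = 1.176; L/(gh_f) = 4.936
Term 1 = ε^1.25·(…)^4.75 = 7.49×10^-7; Term 2 = ν·Q^9.4·(…)^5.2 = 1.09×10^-5
D = 0.66·(7.49×10^-7 + 1.09×10^-5)^0.04 = 0.4190 m = 419 mm
Check: V = 3.54 m/s, Re = 6.48×10^5, f = 0.01281, h_f = 33.0 m ≈ 34.9 m ✓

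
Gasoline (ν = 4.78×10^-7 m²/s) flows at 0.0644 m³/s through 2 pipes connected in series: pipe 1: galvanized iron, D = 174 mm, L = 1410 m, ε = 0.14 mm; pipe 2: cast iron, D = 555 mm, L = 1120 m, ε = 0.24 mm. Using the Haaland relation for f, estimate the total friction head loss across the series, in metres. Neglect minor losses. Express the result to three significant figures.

Pipe 1: V = 2.708 m/s, Re = 9.86×10^5, ε/D = 8.05×10^-4, f = 0.01899, h_1 = f(L/D)V²/2g = 57.53 m
Pipe 2: V = 0.2662 m/s, Re = 3.09×10^5, ε/D = 4.32×10^-4, f = 0.01763, h_2 = f(L/D)V²/2g = 0.1285 m
Series → Q common, losses add: H = Σh = 57.66 m

H ≈ 57.7 m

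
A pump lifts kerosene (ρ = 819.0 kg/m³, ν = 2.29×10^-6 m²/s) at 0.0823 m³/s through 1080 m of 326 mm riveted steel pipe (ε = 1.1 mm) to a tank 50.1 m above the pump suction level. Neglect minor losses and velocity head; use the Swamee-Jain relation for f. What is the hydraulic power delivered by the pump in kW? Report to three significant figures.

P_hyd ≈ 36.2 kW

V = 4Q/(πD²) = 0.9860 m/s; Re = 1.40×10^5; ε/D = 0.00337; f = 0.02814
h_f = f(L/D)V²/2g = 4.620 m
Total head H = z + h_f = 50.1 + 4.620 = 54.72 m
P_hyd = ρgQH = 819.0·9.81·0.0823·54.72 = 36.18 kW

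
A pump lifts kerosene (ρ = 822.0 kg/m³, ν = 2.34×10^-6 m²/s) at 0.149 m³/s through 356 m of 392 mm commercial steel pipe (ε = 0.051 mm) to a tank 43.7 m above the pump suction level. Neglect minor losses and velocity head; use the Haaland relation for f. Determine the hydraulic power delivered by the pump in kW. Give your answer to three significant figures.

P_hyd ≈ 53.9 kW

V = 4Q/(πD²) = 1.235 m/s; Re = 2.07×10^5; ε/D = 1.30×10^-4; f = 0.01632
h_f = f(L/D)V²/2g = 1.151 m
Total head H = z + h_f = 43.7 + 1.151 = 44.85 m
P_hyd = ρgQH = 822.0·9.81·0.149·44.85 = 53.89 kW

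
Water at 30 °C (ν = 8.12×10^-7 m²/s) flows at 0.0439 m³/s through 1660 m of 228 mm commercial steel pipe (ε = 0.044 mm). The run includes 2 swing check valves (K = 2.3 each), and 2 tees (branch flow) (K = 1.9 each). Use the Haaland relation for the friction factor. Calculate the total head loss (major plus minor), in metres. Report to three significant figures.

V = 4Q/(πD²) = 1.075 m/s; V²/2g = 0.05893 m
Re = 3.02×10^5, ε/D = 1.93×10^-4 → f = 0.01600 (Haaland)
Major: h_f = f(L/D)·V²/2g = 0.01600·7281·0.05893 = 6.862 m
Minor: ΣK = 8.40; h_m = ΣK·V²/2g = 0.4950 m
Total H_L = 6.862 + 0.4950 = 7.357 m

H_L ≈ 7.36 m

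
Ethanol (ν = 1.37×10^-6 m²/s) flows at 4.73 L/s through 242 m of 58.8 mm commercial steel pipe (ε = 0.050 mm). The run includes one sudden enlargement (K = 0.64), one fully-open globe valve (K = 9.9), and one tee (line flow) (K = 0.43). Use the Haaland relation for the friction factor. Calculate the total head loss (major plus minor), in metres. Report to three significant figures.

H_L ≈ 15.8 m

V = 4Q/(πD²) = 1.742 m/s; V²/2g = 0.1546 m
Re = 7.48×10^4, ε/D = 8.50×10^-4 → f = 0.02211 (Haaland)
Major: h_f = f(L/D)·V²/2g = 0.02211·4116·0.1546 = 14.08 m
Minor: ΣK = 11.0; h_m = ΣK·V²/2g = 1.696 m
Total H_L = 14.08 + 1.696 = 15.77 m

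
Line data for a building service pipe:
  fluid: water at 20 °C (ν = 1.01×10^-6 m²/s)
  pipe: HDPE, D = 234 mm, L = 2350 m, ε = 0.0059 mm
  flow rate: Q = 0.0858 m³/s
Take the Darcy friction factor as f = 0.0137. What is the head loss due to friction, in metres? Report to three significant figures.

V = 4Q/(πD²) = 4·0.0858/(π·0.234²) = 1.995 m/s
h_f = f(L/D)V²/(2g) = 0.01370·(2350/0.234)·1.995²/(2·9.81) = 27.91 m

h_f ≈ 27.9 m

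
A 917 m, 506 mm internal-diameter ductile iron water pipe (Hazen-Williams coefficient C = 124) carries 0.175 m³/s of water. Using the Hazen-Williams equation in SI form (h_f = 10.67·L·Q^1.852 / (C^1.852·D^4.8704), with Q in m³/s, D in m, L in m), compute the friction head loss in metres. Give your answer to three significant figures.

h_f ≈ 1.42 m

h_f = 10.67·917·0.175^1.852 / (124^1.852·0.506^4.8704) = 1.421 m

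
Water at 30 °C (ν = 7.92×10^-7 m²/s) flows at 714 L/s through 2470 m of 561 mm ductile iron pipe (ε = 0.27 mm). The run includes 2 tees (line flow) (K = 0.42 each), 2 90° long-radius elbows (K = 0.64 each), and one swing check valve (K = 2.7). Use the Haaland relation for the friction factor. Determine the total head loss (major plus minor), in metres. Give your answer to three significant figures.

H_L ≈ 33.5 m

V = 4Q/(πD²) = 2.889 m/s; V²/2g = 0.4253 m
Re = 2.05×10^6, ε/D = 4.81×10^-4 → f = 0.01682 (Haaland)
Major: h_f = f(L/D)·V²/2g = 0.01682·4403·0.4253 = 31.49 m
Minor: ΣK = 4.82; h_m = ΣK·V²/2g = 2.050 m
Total H_L = 31.49 + 2.050 = 33.54 m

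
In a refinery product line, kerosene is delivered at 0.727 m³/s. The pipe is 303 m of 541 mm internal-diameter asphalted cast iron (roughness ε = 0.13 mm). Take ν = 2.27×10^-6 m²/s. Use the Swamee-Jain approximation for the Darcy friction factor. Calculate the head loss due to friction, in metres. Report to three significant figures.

h_f ≈ 4.41 m

V = 4Q/(πD²) = 4·0.727/(π·0.541²) = 3.163 m/s
Re = VD/ν = 3.163·0.541/2.27×10^-6 = 7.54×10^5 → turbulent
ε/D = 0.13/541 = 2.40×10^-4
Swamee-Jain: f = 0.01543
h_f = f(L/D)V²/(2g) = 0.01543·(303/0.541)·3.163²/(2·9.81) = 4.406 m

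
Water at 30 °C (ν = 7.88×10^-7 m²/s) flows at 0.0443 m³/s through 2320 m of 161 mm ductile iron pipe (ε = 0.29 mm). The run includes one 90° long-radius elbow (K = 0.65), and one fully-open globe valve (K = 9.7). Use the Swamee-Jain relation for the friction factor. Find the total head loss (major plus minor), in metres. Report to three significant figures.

V = 4Q/(πD²) = 2.176 m/s; V²/2g = 0.2413 m
Re = 4.45×10^5, ε/D = 0.00180 → f = 0.02335 (Swamee-Jain)
Major: h_f = f(L/D)·V²/2g = 0.02335·14410·0.2413 = 81.19 m
Minor: ΣK = 10.3; h_m = ΣK·V²/2g = 2.498 m
Total H_L = 81.19 + 2.498 = 83.69 m

H_L ≈ 83.7 m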